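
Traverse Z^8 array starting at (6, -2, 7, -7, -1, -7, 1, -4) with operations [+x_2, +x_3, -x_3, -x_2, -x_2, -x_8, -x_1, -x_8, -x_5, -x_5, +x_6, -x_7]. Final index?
(5, -3, 7, -7, -3, -6, 0, -6)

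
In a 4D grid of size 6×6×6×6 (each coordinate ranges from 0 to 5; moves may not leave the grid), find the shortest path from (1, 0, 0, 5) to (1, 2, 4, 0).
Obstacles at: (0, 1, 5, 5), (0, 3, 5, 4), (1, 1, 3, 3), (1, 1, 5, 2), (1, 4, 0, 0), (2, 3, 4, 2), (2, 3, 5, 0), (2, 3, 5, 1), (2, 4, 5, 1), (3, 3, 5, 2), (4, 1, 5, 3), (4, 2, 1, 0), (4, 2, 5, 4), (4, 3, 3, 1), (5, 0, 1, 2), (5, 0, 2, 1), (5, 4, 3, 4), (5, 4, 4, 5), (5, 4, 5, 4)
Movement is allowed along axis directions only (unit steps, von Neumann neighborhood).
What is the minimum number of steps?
11
(one shortest path: (1, 0, 0, 5) → (1, 1, 0, 5) → (1, 2, 0, 5) → (1, 2, 1, 5) → (1, 2, 2, 5) → (1, 2, 3, 5) → (1, 2, 4, 5) → (1, 2, 4, 4) → (1, 2, 4, 3) → (1, 2, 4, 2) → (1, 2, 4, 1) → (1, 2, 4, 0))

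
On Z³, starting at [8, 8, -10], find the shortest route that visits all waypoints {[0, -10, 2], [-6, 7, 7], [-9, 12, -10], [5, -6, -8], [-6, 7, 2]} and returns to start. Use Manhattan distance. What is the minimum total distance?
112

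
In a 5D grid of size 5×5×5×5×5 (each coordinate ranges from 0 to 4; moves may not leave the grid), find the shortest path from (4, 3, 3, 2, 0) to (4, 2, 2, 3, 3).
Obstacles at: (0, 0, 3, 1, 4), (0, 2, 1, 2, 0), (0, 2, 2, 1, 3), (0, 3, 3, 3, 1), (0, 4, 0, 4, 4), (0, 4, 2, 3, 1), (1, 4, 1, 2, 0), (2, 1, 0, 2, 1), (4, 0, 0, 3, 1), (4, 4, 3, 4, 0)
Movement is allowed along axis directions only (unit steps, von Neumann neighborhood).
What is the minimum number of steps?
6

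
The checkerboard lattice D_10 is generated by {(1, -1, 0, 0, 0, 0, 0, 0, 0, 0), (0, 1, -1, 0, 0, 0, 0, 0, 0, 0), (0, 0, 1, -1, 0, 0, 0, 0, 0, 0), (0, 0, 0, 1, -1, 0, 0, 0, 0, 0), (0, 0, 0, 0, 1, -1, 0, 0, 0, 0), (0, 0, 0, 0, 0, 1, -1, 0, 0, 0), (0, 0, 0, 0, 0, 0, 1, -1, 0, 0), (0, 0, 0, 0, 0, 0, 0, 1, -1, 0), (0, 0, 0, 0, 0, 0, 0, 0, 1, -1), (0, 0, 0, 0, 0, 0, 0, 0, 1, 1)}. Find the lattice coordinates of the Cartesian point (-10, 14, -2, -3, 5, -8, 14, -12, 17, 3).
-10b₁ + 4b₂ + 2b₃ - b₄ + 4b₅ - 4b₆ + 10b₇ - 2b₈ + 6b₉ + 9b₁₀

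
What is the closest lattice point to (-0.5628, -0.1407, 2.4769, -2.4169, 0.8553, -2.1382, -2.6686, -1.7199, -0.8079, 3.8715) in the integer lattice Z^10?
(-1, 0, 2, -2, 1, -2, -3, -2, -1, 4)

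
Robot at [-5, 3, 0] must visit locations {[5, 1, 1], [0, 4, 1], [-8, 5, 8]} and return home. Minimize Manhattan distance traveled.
50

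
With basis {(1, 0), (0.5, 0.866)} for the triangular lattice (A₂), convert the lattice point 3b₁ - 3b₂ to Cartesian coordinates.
(1.5, -2.598)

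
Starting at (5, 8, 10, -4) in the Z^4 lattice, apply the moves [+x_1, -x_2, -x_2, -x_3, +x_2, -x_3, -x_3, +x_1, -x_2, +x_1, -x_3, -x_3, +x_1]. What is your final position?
(9, 6, 5, -4)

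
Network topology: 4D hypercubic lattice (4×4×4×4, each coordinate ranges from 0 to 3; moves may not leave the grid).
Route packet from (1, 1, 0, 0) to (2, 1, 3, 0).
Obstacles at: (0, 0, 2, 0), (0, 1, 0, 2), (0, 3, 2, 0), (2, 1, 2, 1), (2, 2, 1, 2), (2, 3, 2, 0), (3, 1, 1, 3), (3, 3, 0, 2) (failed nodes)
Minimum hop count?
4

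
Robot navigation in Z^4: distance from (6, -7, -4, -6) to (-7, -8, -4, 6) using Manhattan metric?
26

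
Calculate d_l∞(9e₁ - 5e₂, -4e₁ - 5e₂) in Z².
13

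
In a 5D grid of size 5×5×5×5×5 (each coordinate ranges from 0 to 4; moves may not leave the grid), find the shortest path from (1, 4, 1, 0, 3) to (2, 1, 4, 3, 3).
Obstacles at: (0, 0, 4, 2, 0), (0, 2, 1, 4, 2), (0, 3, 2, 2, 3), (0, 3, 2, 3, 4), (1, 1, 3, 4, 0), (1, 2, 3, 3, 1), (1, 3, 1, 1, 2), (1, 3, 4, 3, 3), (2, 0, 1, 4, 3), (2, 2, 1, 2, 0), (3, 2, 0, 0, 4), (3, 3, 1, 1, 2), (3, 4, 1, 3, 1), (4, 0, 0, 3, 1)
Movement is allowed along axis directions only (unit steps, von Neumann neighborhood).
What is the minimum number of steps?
10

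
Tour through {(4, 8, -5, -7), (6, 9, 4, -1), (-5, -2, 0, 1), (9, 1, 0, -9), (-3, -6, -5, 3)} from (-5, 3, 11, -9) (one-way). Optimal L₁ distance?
105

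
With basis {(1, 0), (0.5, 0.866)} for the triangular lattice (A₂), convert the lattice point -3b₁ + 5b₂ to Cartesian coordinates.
(-0.5, 4.33)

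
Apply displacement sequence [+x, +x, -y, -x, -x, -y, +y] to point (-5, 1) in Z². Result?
(-5, 0)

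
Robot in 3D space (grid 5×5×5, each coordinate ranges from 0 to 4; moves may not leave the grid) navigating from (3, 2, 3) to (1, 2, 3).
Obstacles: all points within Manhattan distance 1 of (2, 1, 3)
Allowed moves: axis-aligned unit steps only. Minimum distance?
4
(one shortest path: (3, 2, 3) → (3, 3, 3) → (2, 3, 3) → (1, 3, 3) → (1, 2, 3))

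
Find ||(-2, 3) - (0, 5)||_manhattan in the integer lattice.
4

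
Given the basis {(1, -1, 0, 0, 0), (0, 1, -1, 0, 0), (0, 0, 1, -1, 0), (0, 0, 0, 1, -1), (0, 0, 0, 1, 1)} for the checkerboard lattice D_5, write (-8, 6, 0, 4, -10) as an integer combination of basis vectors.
-8b₁ - 2b₂ - 2b₃ + 6b₄ - 4b₅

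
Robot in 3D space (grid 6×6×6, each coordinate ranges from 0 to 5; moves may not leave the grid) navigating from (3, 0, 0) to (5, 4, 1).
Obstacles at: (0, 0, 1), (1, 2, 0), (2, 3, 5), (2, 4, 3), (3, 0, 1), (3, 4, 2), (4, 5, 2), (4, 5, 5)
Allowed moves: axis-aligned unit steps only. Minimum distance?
7
(one shortest path: (3, 0, 0) → (4, 0, 0) → (5, 0, 0) → (5, 1, 0) → (5, 2, 0) → (5, 3, 0) → (5, 4, 0) → (5, 4, 1))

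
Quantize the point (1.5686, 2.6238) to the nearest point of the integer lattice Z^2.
(2, 3)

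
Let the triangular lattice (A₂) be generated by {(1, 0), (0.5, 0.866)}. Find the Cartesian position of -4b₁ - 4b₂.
(-6, -3.464)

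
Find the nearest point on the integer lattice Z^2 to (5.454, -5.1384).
(5, -5)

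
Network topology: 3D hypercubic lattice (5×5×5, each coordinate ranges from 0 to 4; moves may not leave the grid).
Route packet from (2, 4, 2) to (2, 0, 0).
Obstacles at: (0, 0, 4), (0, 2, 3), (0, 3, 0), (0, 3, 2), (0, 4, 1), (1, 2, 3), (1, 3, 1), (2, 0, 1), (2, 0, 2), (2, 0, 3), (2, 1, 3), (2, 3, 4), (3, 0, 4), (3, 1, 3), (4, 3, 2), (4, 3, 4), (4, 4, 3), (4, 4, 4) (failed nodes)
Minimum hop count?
6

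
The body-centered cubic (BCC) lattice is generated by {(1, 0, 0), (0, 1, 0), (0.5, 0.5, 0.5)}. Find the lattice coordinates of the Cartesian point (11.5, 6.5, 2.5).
9b₁ + 4b₂ + 5b₃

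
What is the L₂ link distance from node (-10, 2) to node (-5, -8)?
11.1803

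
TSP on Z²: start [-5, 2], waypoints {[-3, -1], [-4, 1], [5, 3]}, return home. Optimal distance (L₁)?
28
(one optimal route: (-5, 2) → (-4, 1) → (-3, -1) → (5, 3) → (-5, 2))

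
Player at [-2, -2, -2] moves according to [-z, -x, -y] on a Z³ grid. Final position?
(-3, -3, -3)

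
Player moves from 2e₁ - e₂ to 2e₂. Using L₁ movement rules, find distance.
5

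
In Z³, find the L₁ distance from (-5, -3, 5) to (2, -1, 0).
14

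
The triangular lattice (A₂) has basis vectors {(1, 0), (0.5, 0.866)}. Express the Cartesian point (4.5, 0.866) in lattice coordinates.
4b₁ + b₂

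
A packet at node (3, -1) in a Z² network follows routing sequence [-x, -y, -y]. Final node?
(2, -3)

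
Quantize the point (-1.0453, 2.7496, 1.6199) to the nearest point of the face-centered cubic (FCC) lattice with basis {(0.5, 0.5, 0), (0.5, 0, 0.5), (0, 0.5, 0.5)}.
(-1, 2.5, 1.5)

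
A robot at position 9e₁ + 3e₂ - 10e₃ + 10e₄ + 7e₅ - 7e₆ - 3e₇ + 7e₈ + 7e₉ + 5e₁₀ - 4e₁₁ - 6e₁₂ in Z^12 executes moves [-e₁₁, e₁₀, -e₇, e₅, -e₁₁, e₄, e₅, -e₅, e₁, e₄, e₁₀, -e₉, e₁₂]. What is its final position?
(10, 3, -10, 12, 8, -7, -4, 7, 6, 7, -6, -5)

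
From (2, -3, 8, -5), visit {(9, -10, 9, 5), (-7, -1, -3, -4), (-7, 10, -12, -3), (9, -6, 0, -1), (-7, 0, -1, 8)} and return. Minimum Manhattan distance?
152
(one optimal route: (2, -3, 8, -5) → (9, -10, 9, 5) → (9, -6, 0, -1) → (-7, 0, -1, 8) → (-7, 10, -12, -3) → (-7, -1, -3, -4) → (2, -3, 8, -5))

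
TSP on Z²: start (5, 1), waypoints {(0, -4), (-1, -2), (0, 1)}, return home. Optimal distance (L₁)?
22
(one optimal route: (5, 1) → (0, -4) → (-1, -2) → (0, 1) → (5, 1))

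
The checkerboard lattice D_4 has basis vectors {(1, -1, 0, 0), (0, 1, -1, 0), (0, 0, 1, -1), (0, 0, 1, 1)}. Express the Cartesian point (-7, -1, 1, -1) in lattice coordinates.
-7b₁ - 8b₂ - 3b₃ - 4b₄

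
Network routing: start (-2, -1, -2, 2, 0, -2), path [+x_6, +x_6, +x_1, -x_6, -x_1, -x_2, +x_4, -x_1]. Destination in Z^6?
(-3, -2, -2, 3, 0, -1)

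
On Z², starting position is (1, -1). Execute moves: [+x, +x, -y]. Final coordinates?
(3, -2)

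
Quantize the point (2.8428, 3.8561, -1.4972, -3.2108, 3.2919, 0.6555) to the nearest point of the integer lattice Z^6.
(3, 4, -1, -3, 3, 1)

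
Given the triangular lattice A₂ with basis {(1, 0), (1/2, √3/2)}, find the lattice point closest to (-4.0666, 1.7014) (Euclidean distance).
(-4, 1.732)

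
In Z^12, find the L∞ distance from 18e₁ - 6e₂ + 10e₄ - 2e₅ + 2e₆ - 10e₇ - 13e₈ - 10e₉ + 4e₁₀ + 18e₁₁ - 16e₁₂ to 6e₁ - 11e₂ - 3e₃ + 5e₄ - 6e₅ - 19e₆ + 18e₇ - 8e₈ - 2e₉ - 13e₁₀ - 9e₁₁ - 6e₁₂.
28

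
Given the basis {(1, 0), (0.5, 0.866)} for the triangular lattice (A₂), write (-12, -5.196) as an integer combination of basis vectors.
-9b₁ - 6b₂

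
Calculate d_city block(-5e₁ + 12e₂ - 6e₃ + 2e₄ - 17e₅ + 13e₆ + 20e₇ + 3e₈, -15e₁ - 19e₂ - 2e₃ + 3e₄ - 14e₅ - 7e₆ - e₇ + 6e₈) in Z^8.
93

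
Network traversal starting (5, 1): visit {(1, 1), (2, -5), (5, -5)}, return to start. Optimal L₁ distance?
20
(one optimal route: (5, 1) → (1, 1) → (2, -5) → (5, -5) → (5, 1))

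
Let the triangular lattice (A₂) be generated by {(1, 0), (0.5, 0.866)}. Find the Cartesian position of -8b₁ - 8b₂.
(-12, -6.928)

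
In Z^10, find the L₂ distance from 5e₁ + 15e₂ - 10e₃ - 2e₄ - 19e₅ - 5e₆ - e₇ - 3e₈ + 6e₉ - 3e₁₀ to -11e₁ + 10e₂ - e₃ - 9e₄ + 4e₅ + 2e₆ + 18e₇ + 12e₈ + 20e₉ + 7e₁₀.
43.2551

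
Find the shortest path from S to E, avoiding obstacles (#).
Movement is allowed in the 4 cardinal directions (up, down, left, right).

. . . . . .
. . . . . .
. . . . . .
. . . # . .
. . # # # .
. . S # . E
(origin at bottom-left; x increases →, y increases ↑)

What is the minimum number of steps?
11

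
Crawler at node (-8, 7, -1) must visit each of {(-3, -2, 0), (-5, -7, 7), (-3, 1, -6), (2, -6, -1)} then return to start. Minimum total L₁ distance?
76
(one optimal route: (-8, 7, -1) → (-5, -7, 7) → (2, -6, -1) → (-3, -2, 0) → (-3, 1, -6) → (-8, 7, -1))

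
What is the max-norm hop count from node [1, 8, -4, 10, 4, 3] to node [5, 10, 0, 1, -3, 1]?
9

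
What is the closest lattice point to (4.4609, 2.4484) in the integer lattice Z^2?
(4, 2)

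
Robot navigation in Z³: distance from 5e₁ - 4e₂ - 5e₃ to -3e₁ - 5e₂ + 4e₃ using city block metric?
18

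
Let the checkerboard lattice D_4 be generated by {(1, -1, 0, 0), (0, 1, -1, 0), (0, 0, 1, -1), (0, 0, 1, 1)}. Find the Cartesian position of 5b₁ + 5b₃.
(5, -5, 5, -5)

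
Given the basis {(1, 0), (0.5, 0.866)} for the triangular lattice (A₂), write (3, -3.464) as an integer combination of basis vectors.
5b₁ - 4b₂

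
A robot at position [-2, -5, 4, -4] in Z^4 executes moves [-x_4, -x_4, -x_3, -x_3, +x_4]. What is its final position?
(-2, -5, 2, -5)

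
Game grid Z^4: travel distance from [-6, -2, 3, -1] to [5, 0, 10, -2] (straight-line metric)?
13.2288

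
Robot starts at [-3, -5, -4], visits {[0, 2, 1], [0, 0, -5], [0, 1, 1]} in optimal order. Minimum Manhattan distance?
17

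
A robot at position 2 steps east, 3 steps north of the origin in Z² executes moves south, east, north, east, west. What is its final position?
(3, 3)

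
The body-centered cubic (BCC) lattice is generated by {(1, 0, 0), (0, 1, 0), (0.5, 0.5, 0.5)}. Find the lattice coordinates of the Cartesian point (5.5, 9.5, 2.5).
3b₁ + 7b₂ + 5b₃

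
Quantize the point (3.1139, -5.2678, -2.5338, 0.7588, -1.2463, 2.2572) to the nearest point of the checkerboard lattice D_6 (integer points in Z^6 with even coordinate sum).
(3, -5, -2, 1, -1, 2)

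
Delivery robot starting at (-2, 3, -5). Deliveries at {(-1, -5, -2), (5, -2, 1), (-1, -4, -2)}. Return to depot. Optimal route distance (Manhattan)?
42
(one optimal route: (-2, 3, -5) → (-1, -5, -2) → (-1, -4, -2) → (5, -2, 1) → (-2, 3, -5))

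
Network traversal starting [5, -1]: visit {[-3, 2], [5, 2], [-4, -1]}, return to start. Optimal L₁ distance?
24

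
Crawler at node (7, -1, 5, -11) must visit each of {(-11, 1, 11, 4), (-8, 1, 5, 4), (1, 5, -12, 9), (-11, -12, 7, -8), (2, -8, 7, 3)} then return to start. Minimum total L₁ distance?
174
(one optimal route: (7, -1, 5, -11) → (-11, -12, 7, -8) → (-11, 1, 11, 4) → (-8, 1, 5, 4) → (1, 5, -12, 9) → (2, -8, 7, 3) → (7, -1, 5, -11))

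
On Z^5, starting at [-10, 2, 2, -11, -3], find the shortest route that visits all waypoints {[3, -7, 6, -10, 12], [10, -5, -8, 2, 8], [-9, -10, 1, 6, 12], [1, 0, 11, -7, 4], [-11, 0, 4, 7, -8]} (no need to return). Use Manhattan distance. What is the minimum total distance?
169
(one optimal route: (-10, 2, 2, -11, -3) → (-11, 0, 4, 7, -8) → (-9, -10, 1, 6, 12) → (10, -5, -8, 2, 8) → (3, -7, 6, -10, 12) → (1, 0, 11, -7, 4))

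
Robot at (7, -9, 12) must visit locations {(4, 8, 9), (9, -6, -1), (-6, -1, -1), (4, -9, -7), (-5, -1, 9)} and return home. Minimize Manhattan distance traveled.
108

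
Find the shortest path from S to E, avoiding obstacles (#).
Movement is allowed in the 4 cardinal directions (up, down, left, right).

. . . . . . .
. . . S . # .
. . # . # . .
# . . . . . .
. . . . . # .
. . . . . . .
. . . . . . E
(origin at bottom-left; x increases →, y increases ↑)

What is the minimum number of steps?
8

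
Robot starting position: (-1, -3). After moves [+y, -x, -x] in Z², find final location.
(-3, -2)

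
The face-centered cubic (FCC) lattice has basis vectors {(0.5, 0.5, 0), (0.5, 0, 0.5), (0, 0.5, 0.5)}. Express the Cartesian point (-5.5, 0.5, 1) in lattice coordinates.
-6b₁ - 5b₂ + 7b₃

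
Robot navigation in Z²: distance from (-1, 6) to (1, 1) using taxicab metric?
7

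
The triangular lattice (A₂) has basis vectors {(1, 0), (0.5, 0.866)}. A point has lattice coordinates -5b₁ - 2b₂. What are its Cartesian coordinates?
(-6, -1.732)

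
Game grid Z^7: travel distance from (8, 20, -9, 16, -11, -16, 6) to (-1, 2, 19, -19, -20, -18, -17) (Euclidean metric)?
55.0273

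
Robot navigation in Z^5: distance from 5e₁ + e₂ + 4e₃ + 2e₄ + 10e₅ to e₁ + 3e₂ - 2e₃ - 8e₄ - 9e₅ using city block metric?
41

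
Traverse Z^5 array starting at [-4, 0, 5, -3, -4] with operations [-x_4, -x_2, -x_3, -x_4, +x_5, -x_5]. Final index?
(-4, -1, 4, -5, -4)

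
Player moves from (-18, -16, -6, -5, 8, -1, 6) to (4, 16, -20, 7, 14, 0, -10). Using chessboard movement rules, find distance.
32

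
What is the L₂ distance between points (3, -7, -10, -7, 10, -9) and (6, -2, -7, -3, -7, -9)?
18.6548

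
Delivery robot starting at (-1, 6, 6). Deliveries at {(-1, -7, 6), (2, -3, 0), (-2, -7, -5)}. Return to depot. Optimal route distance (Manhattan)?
56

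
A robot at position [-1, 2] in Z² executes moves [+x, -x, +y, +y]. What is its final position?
(-1, 4)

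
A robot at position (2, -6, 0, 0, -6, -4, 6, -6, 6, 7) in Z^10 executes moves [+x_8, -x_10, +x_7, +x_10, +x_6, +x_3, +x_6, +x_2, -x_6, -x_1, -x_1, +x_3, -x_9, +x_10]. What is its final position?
(0, -5, 2, 0, -6, -3, 7, -5, 5, 8)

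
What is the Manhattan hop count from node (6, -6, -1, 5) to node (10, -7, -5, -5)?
19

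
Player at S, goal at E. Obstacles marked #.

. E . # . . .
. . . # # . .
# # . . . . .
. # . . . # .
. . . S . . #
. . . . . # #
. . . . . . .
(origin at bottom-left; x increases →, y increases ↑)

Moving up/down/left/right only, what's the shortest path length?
6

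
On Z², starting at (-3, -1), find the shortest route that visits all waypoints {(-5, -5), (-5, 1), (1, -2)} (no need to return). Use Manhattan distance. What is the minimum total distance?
19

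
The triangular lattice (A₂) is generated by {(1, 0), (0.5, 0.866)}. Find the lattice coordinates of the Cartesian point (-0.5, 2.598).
-2b₁ + 3b₂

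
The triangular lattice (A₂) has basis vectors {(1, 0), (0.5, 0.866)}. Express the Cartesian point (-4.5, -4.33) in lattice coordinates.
-2b₁ - 5b₂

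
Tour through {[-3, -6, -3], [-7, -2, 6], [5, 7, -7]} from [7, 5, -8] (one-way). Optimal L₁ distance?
47
(one optimal route: (7, 5, -8) → (5, 7, -7) → (-3, -6, -3) → (-7, -2, 6))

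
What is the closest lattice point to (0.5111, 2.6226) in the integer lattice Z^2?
(1, 3)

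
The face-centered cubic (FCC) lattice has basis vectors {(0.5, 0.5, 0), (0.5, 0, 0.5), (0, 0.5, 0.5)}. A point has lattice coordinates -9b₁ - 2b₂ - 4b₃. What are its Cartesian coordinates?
(-5.5, -6.5, -3)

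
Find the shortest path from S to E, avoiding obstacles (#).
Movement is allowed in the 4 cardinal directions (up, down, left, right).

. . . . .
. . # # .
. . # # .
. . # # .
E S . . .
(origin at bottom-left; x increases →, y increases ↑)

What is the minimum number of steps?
1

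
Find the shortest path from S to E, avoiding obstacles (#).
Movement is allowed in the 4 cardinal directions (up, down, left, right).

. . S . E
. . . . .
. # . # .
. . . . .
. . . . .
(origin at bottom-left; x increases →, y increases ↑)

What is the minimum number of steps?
2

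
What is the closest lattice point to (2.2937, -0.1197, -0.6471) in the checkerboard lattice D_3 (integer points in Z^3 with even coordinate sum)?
(2, 0, 0)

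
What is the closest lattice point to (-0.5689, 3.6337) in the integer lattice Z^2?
(-1, 4)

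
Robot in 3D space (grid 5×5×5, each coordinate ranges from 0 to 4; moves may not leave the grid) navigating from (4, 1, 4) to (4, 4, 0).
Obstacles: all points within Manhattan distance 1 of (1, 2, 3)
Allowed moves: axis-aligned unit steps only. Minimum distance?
7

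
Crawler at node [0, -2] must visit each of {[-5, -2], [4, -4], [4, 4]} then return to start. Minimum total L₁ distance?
34
(one optimal route: (0, -2) → (-5, -2) → (4, -4) → (4, 4) → (0, -2))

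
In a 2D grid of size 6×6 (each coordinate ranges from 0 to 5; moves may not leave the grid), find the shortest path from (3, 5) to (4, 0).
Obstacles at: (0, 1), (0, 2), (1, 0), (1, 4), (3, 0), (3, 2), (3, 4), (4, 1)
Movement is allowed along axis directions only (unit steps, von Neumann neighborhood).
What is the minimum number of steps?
8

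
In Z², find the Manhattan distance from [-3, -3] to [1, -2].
5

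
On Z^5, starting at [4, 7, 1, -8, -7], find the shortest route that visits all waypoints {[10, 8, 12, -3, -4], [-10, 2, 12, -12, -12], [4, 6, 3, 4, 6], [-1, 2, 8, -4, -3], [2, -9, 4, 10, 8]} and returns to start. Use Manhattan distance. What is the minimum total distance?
196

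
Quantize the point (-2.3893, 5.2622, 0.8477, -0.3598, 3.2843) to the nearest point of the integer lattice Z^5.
(-2, 5, 1, 0, 3)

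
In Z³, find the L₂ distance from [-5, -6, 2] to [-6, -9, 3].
3.31662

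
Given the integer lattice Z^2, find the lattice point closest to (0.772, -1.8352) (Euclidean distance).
(1, -2)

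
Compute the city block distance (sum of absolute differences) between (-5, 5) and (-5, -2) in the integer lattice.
7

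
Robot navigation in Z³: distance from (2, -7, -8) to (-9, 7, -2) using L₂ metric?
18.7883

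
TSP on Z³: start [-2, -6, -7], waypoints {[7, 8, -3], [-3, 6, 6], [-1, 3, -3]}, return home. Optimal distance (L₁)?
74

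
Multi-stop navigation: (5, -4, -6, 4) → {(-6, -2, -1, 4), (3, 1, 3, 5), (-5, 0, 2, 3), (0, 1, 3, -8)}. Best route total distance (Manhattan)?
53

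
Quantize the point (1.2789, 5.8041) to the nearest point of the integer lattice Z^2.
(1, 6)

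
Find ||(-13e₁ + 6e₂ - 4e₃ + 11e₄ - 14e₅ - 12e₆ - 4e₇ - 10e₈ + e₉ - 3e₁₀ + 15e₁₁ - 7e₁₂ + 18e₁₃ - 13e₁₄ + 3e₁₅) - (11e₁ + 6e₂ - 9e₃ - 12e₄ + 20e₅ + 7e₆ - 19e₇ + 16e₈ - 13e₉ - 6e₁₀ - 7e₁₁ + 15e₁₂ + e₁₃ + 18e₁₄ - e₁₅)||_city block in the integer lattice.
259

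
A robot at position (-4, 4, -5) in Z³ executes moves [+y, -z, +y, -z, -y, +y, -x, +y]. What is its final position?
(-5, 7, -7)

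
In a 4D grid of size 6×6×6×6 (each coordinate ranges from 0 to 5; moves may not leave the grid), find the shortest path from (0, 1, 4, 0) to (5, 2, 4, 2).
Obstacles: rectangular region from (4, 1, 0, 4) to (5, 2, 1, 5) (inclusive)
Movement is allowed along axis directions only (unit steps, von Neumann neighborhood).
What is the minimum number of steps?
8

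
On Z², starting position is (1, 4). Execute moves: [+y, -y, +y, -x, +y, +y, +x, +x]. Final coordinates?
(2, 7)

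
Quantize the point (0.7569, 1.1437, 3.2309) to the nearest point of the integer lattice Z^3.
(1, 1, 3)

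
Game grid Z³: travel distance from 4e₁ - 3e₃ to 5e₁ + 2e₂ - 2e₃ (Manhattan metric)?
4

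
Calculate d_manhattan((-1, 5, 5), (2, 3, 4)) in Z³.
6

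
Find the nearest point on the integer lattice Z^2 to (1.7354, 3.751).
(2, 4)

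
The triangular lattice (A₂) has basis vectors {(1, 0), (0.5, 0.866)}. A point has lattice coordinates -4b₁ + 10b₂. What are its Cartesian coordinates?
(1, 8.66)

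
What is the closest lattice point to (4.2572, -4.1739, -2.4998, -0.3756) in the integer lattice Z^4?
(4, -4, -2, 0)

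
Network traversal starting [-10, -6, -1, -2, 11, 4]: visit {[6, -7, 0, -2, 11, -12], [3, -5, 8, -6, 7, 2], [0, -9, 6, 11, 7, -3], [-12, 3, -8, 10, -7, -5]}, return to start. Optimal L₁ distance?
212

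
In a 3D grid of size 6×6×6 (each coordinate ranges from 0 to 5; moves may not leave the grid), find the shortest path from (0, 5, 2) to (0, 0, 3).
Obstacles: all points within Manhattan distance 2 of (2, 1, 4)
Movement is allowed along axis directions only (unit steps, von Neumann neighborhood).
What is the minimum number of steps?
6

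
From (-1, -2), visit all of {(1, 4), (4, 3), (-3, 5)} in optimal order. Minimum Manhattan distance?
18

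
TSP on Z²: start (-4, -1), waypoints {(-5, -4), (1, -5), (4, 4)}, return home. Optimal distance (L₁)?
36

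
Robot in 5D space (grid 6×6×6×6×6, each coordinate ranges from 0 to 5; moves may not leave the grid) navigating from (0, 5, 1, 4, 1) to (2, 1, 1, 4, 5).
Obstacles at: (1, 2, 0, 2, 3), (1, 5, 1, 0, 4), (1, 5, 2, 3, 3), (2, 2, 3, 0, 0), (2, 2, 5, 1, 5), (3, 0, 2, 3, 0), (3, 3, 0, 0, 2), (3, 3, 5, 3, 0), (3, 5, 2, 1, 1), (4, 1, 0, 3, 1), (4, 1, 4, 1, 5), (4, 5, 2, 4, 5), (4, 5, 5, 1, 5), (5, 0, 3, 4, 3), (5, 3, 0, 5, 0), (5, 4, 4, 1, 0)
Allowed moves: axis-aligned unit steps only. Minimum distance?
10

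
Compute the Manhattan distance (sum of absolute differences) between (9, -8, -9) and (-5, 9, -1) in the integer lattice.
39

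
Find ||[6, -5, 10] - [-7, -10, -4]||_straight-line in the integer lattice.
19.7484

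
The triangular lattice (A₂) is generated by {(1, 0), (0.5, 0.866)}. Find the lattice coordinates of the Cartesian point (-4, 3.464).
-6b₁ + 4b₂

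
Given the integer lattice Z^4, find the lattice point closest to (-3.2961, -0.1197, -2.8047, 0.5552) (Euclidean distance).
(-3, 0, -3, 1)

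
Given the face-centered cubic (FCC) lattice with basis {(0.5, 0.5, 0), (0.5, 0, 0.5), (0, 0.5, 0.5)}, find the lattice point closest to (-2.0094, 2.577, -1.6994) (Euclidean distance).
(-2, 2.5, -1.5)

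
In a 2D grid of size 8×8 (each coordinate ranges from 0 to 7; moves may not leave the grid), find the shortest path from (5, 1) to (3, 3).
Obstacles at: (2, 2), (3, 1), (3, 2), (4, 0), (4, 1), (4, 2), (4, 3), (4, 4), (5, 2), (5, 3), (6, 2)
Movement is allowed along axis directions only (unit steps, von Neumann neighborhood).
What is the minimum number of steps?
12
(one shortest path: (5, 1) → (6, 1) → (7, 1) → (7, 2) → (7, 3) → (6, 3) → (6, 4) → (5, 4) → (5, 5) → (4, 5) → (3, 5) → (3, 4) → (3, 3))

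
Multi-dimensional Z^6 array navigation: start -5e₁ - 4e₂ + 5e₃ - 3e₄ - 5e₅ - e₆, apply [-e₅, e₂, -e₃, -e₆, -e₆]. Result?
(-5, -3, 4, -3, -6, -3)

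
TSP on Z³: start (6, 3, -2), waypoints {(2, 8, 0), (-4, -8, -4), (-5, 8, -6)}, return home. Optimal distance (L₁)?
66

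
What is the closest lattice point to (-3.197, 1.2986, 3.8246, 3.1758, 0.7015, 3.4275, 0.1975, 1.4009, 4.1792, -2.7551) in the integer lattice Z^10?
(-3, 1, 4, 3, 1, 3, 0, 1, 4, -3)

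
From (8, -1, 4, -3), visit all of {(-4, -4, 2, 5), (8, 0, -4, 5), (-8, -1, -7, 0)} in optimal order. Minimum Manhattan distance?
60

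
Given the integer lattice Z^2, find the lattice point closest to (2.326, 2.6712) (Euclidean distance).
(2, 3)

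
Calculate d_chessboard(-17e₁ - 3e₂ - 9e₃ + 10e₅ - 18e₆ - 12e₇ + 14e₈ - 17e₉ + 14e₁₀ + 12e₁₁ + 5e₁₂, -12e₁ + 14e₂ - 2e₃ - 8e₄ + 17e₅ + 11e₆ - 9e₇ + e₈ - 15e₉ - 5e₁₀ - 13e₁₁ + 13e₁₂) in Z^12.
29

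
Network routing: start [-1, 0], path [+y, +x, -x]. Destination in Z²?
(-1, 1)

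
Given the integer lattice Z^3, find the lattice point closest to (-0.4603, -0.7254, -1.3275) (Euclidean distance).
(0, -1, -1)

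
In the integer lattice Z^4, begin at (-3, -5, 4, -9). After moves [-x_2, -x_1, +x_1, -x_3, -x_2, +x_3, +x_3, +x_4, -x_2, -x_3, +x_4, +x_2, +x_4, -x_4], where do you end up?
(-3, -7, 4, -7)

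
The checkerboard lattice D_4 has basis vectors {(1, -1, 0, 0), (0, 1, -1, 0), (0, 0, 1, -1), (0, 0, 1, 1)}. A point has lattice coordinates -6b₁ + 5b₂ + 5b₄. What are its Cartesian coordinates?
(-6, 11, 0, 5)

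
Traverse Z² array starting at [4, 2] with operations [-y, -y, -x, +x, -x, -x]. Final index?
(2, 0)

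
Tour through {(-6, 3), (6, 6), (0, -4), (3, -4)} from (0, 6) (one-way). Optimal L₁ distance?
35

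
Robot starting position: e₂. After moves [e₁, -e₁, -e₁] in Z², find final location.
(-1, 1)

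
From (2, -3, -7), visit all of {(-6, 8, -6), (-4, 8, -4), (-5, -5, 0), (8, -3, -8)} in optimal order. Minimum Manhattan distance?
52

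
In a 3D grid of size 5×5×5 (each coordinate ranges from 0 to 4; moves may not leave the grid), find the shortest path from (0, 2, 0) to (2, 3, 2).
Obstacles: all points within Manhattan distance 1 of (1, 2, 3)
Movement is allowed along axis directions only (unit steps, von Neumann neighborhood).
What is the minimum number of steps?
5
(one shortest path: (0, 2, 0) → (1, 2, 0) → (2, 2, 0) → (2, 3, 0) → (2, 3, 1) → (2, 3, 2))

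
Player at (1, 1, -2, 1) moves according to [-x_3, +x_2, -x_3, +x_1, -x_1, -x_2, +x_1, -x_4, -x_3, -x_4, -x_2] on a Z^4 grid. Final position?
(2, 0, -5, -1)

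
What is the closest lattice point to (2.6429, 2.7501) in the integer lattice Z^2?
(3, 3)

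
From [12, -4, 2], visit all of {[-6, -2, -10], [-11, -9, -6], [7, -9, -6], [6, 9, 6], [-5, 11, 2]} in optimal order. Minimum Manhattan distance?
95
(one optimal route: (12, -4, 2) → (7, -9, -6) → (-11, -9, -6) → (-6, -2, -10) → (-5, 11, 2) → (6, 9, 6))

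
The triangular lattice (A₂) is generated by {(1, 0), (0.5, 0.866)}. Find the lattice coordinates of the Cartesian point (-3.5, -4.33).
-b₁ - 5b₂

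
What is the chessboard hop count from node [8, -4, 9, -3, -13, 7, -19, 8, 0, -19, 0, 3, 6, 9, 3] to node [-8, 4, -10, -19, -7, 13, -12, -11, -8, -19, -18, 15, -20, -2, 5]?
26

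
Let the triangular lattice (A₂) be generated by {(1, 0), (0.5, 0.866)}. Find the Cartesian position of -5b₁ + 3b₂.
(-3.5, 2.598)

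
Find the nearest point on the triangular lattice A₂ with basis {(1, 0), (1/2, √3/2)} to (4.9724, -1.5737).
(5, -1.732)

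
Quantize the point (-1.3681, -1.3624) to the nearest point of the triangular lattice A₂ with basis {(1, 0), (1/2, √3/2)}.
(-1.5, -0.866)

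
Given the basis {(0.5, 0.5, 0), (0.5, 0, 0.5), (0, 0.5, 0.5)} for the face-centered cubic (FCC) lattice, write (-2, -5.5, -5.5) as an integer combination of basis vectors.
-2b₁ - 2b₂ - 9b₃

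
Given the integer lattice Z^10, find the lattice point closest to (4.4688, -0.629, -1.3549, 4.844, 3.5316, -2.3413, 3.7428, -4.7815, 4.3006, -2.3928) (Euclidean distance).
(4, -1, -1, 5, 4, -2, 4, -5, 4, -2)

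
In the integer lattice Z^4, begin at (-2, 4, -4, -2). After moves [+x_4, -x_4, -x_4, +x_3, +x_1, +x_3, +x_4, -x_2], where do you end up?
(-1, 3, -2, -2)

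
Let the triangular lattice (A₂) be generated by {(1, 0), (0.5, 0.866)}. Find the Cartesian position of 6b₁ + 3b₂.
(7.5, 2.598)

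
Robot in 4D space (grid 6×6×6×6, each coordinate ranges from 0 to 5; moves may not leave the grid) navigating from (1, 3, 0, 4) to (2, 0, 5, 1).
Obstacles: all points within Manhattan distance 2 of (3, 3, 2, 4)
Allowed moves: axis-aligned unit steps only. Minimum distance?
12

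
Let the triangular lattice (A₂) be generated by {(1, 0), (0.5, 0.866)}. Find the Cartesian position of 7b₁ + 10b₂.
(12, 8.66)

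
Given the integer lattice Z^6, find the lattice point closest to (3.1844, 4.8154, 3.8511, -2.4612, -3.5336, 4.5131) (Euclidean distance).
(3, 5, 4, -2, -4, 5)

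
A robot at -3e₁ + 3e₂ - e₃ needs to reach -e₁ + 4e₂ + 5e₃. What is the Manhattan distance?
9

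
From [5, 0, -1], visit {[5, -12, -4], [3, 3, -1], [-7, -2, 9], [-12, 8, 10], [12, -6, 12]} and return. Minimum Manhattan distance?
122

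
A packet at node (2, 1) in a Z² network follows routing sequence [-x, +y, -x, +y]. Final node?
(0, 3)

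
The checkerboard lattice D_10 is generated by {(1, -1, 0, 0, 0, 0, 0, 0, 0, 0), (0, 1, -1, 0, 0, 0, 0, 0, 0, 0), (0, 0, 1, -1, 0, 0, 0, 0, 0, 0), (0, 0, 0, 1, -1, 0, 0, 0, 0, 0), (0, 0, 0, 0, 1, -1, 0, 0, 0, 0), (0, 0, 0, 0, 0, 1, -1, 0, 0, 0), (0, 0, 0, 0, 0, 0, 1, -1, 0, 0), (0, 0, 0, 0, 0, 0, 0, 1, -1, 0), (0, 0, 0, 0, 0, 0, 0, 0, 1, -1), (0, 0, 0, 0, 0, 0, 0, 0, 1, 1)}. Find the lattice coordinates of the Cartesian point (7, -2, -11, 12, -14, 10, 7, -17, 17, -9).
7b₁ + 5b₂ - 6b₃ + 6b₄ - 8b₅ + 2b₆ + 9b₇ - 8b₈ + 9b₉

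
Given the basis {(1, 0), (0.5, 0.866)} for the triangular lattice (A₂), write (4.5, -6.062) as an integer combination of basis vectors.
8b₁ - 7b₂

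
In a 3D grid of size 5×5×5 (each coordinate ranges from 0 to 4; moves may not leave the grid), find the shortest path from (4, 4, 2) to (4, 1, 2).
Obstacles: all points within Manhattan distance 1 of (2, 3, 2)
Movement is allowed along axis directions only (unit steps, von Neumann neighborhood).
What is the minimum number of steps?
3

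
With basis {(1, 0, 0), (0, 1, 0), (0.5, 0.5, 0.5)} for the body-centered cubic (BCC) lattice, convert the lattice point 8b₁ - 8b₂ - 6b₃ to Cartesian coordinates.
(5, -11, -3)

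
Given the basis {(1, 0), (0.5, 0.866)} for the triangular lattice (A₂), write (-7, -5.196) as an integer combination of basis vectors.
-4b₁ - 6b₂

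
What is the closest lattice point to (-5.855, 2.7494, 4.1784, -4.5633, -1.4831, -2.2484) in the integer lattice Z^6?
(-6, 3, 4, -5, -1, -2)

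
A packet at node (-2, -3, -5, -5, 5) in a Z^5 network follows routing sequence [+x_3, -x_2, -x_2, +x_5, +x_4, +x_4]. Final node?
(-2, -5, -4, -3, 6)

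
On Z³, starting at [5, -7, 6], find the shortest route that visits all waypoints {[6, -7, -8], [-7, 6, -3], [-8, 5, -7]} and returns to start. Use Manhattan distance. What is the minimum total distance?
82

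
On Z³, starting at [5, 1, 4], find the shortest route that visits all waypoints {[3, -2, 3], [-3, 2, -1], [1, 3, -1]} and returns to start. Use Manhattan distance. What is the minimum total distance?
36
(one optimal route: (5, 1, 4) → (3, -2, 3) → (-3, 2, -1) → (1, 3, -1) → (5, 1, 4))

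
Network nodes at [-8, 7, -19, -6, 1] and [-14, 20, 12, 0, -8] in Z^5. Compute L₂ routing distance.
35.819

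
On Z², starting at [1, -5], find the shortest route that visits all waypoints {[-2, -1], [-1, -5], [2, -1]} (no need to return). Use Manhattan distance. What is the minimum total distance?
11
(one optimal route: (1, -5) → (-1, -5) → (-2, -1) → (2, -1))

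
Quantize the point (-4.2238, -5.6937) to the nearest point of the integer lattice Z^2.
(-4, -6)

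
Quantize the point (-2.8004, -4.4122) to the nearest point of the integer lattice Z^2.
(-3, -4)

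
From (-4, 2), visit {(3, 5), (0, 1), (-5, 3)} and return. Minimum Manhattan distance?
24
(one optimal route: (-4, 2) → (0, 1) → (3, 5) → (-5, 3) → (-4, 2))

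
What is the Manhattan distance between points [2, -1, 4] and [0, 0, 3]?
4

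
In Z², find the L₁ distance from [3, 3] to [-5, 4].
9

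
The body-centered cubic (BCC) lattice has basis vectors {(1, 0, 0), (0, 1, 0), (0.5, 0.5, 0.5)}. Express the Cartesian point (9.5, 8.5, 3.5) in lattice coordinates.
6b₁ + 5b₂ + 7b₃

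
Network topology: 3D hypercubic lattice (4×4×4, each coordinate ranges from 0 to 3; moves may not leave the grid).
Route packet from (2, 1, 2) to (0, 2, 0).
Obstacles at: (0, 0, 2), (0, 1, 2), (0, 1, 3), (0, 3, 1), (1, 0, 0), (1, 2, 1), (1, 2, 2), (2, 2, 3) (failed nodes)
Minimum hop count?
5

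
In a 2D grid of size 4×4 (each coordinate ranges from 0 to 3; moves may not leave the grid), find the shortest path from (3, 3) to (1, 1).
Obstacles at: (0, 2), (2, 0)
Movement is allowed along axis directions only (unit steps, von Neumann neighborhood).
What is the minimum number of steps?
4
(one shortest path: (3, 3) → (2, 3) → (1, 3) → (1, 2) → (1, 1))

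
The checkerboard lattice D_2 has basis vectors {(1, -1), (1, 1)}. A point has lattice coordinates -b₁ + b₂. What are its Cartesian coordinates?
(0, 2)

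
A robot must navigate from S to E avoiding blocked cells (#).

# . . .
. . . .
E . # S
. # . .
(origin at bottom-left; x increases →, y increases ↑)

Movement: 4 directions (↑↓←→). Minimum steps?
5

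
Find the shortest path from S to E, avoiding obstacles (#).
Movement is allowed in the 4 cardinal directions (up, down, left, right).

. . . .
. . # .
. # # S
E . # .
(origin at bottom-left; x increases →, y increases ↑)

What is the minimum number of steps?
8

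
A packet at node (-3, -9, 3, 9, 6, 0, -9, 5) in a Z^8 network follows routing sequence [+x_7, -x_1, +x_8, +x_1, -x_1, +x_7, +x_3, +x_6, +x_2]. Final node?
(-4, -8, 4, 9, 6, 1, -7, 6)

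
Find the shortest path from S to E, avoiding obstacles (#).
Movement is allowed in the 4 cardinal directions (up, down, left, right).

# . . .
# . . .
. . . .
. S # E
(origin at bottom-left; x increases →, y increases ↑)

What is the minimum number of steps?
4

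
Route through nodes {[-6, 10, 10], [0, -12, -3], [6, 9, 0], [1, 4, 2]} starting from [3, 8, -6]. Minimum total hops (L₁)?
76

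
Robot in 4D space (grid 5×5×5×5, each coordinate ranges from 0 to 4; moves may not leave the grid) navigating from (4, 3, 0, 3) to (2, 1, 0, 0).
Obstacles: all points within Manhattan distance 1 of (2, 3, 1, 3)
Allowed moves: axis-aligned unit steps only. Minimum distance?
7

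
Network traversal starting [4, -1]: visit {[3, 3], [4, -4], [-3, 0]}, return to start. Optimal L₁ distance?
28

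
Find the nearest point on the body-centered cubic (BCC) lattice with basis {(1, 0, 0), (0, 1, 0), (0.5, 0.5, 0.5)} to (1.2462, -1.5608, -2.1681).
(1.5, -1.5, -2.5)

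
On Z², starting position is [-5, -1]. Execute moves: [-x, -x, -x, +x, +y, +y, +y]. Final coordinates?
(-7, 2)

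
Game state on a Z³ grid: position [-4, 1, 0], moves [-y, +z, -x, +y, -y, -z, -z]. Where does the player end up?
(-5, 0, -1)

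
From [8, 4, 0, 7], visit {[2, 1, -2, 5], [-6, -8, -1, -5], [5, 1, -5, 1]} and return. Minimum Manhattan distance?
88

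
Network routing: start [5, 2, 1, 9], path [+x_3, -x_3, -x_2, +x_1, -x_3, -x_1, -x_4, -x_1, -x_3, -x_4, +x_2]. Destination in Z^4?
(4, 2, -1, 7)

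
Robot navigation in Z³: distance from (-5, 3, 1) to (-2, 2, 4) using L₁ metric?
7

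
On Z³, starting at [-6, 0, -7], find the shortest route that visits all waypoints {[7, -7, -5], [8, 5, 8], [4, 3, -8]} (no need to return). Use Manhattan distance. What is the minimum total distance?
56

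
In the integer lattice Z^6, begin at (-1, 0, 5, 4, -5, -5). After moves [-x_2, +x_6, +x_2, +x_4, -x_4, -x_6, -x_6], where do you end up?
(-1, 0, 5, 4, -5, -6)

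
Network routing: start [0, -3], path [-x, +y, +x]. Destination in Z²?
(0, -2)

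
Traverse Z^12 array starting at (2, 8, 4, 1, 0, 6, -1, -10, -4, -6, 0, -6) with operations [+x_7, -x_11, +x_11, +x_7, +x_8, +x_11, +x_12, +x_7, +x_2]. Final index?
(2, 9, 4, 1, 0, 6, 2, -9, -4, -6, 1, -5)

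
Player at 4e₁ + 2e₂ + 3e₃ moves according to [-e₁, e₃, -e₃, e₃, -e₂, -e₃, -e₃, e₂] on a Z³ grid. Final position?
(3, 2, 2)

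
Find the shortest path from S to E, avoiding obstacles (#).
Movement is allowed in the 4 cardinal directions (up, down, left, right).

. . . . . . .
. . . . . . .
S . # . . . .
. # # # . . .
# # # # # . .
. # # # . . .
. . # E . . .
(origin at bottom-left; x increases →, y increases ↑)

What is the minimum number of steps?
13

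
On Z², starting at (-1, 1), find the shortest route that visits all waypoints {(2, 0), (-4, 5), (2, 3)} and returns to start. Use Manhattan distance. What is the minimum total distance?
22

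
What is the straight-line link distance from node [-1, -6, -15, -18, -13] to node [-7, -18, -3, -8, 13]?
33.1662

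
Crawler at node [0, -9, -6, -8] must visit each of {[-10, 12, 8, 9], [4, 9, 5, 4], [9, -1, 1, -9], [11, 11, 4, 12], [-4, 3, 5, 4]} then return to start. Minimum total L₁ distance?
166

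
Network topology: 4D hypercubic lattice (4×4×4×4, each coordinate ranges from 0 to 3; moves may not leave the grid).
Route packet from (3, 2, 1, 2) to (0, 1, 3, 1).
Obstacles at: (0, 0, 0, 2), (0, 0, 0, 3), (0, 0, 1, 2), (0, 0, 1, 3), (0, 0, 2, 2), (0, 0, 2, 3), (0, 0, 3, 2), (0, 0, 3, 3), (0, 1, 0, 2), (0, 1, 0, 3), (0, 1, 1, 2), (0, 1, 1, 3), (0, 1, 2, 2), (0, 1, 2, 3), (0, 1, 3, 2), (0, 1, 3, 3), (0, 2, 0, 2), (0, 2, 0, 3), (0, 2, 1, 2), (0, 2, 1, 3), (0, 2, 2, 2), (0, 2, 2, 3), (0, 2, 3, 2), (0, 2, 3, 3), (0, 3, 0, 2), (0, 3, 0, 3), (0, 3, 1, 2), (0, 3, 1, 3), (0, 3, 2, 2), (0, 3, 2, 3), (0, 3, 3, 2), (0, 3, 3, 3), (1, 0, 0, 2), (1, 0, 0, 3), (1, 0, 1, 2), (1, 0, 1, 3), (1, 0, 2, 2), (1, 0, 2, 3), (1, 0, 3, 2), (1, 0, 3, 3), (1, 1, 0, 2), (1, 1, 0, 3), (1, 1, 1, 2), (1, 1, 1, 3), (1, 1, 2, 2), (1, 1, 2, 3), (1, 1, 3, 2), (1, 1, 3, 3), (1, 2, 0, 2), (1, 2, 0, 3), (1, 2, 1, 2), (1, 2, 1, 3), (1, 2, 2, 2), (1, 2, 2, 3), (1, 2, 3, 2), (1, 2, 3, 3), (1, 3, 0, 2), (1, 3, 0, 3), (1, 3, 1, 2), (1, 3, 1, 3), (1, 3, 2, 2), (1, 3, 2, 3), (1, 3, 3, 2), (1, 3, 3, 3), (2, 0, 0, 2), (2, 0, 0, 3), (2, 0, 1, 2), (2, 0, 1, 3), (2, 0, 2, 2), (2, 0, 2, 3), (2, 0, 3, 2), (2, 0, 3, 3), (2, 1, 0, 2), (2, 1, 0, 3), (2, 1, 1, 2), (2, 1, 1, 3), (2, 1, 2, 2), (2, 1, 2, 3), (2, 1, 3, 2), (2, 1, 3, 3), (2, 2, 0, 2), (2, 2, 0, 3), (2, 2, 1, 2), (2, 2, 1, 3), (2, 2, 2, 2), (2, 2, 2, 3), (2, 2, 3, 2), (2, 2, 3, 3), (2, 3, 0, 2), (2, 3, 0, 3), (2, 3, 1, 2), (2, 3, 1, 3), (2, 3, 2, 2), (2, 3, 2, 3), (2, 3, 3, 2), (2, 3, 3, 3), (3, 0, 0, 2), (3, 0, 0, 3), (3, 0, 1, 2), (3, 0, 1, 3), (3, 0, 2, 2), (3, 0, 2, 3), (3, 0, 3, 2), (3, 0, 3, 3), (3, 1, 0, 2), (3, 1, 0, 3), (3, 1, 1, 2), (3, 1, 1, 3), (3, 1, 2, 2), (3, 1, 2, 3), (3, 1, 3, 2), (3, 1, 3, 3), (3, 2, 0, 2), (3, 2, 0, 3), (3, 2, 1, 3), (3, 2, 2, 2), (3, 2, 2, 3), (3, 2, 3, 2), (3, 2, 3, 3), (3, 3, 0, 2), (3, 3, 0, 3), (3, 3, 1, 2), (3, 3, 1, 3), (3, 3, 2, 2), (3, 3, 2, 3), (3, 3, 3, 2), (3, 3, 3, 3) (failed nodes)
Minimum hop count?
7
(one shortest path: (3, 2, 1, 2) → (3, 2, 1, 1) → (2, 2, 1, 1) → (1, 2, 1, 1) → (0, 2, 1, 1) → (0, 1, 1, 1) → (0, 1, 2, 1) → (0, 1, 3, 1))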